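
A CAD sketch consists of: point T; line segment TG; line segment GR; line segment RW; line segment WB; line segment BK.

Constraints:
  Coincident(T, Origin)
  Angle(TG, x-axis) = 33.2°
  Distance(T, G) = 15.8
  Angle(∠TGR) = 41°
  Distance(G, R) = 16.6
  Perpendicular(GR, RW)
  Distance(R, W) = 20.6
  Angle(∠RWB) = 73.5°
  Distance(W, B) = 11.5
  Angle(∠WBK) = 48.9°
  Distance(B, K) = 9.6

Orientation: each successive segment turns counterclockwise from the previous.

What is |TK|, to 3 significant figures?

2.53

∠RWB = 73.5° gives WB at 8.70° from the x-axis; with |WB| = 11.5, B = (5.35, -7.77). ∠WBK = 48.9° gives BK at 140° from the x-axis; with |BK| = 9.6, K = (-1.99, -1.57). Then |TK| = |K − T| = 2.53.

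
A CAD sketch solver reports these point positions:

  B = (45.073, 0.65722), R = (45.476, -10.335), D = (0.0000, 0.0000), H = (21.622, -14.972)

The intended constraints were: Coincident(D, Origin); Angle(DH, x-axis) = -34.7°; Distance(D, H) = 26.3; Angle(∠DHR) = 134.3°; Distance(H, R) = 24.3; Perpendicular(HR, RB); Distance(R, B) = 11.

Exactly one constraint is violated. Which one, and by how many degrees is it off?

Perpendicular(HR, RB) — off by 8.90°.

D = (0.00, 0.00) ✓; DH at -34.70° ✓; |DH| = 26.30 ✓; ∠DHR = 134.3° ✓; |HR| = 24.30 ✓; ∠(HR, RB) = 81.10° ✗; |RB| = 11.00 ✓.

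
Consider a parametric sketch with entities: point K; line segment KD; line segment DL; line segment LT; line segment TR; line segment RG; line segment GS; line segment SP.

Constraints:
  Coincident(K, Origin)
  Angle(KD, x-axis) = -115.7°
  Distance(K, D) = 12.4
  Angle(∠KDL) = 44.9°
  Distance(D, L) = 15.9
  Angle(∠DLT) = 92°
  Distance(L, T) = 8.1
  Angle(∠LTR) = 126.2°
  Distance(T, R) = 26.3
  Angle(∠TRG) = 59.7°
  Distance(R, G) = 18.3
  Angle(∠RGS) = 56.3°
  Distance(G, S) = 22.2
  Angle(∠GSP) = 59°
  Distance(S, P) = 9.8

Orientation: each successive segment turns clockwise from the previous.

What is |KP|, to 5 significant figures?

13.131

∠RGS = 56.3° gives GS at 83.400° from the x-axis; with |GS| = 22.2, S = (5.3627, 6.3181). ∠GSP = 59.0° gives SP at -37.600° from the x-axis; with |SP| = 9.8, P = (13.127, 0.33870). Then |KP| = |P − K| = 13.131.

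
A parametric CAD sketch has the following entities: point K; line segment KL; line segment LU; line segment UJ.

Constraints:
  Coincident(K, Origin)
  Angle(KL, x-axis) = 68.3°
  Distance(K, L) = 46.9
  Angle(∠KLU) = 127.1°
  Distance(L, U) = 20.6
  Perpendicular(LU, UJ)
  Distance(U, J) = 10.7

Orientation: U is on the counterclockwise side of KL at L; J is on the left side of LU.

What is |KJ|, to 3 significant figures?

55.7

K is at the origin; KL runs at 68.3° with length 46.9, so L = 46.9·(cos 68.3°, sin 68.3°) = (17.3, 43.6). ∠KLU = 127.1°, so LU runs at 68.3° + (180° − 127.1°) = 121° from the x-axis; with |LU| = 20.6, U = L + 20.6·(cos 121°, sin 121°) = (6.67, 61.2). The perpendicularity gives UJ at right angles to LU; with |UJ| = 10.7 on the left of LU, J = U + 10.7·(-0.855, -0.518) = (-2.48, 55.7). Then |KJ| = |J − K| = 55.7.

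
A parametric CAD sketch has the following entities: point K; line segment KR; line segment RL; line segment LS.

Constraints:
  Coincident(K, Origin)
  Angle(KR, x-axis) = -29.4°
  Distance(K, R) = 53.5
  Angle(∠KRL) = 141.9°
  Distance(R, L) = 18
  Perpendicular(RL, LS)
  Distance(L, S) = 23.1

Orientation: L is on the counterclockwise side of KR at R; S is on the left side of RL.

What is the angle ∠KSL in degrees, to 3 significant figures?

99.4°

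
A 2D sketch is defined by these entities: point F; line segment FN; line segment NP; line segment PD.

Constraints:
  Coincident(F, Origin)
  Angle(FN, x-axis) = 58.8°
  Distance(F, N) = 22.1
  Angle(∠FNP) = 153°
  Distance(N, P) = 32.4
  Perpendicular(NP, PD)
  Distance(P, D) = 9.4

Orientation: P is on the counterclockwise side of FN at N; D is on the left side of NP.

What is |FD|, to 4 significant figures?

52.10

F is at the origin; FN runs at 58.8° with length 22.1, so N = 22.1·(cos 58.8°, sin 58.8°) = (11.45, 18.90). ∠FNP = 153.0°, so NP runs at 58.8° + (180° − 153.0°) = 85.80° from the x-axis; with |NP| = 32.4, P = N + 32.4·(cos 85.80°, sin 85.80°) = (13.82, 51.22). NP is perpendicular to PD; with |PD| = 9.4 on the left of NP, D = P + 9.4·(-0.9973, 0.07324) = (4.447, 51.90). Then |FD| = |D − F| = 52.10.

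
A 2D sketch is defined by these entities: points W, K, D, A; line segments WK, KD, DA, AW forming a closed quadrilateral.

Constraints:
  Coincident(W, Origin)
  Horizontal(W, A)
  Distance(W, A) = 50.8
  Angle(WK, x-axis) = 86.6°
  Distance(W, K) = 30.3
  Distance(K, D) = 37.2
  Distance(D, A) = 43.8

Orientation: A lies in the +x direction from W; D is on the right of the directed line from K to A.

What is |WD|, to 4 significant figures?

9.925

Checks: |WA| = 50.80 ✓; |WK| = 30.30 ✓; |KD| = 37.20 ✓; |DA| = 43.80 ✓.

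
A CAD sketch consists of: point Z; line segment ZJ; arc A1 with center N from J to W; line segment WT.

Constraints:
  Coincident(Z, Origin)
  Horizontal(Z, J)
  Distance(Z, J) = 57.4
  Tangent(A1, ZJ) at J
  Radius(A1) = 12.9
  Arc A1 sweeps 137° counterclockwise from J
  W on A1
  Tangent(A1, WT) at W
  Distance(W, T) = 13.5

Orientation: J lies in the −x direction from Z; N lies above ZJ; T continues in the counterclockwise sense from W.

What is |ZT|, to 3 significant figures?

66.4

Z is at the origin; ZJ is horizontal with |ZJ| = 57.4 and J on the −x side, so J = (-57.4, 0.00). The tangent condition forces NJ to be normal to ZJ, so N = J + (0, 12.9) = (-57.4, 12.9). On A1, J sits at bearing -90° from N; a 137° counterclockwise sweep puts W at bearing 47°, so W = N + 12.9·(cos 47°, sin 47°) = (-48.6, 22.3). Tangency of A1 to WT means the radius NW is perpendicular to WT, so WT runs along (−sin 47°, cos 47°); with |WT| = 13.5, T = (-58.5, 31.5). Then |ZT| = |T − Z| = 66.4.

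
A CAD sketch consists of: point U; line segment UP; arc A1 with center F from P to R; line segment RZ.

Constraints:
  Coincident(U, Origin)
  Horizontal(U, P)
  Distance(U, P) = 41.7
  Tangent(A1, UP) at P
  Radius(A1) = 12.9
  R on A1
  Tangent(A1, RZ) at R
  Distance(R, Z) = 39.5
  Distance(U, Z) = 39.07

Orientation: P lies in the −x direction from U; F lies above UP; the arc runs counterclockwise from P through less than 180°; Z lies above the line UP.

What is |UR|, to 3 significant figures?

31.6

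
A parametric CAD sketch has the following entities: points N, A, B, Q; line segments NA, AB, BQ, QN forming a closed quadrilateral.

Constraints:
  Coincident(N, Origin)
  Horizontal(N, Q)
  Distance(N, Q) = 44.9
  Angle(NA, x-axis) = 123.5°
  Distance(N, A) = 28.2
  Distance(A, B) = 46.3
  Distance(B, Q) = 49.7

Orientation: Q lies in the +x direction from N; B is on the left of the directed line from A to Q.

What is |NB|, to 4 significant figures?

52.06

Checks: |AB| = 46.30 ✓; |BQ| = 49.70 ✓.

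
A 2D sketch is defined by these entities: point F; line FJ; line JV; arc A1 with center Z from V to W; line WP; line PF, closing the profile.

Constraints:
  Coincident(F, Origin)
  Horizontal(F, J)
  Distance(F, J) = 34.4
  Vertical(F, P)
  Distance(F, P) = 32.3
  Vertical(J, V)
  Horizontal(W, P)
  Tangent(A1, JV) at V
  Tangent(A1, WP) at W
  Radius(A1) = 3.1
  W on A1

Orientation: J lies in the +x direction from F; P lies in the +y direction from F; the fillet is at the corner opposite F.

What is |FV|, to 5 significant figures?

45.122

The virtual corner opposite F is at (34.400, 32.300). The tangent condition forces ZV to be normal to JV and the tangent condition forces ZW to be normal to WP, with radius 3.1, so the center Z sits 3.1 in from both sides at Z = (31.300, 29.200). That places the tangent points at V = (34.400, 29.200) on JV and W = (31.300, 32.300) on WP. Then |FV| = |V − F| = 45.122.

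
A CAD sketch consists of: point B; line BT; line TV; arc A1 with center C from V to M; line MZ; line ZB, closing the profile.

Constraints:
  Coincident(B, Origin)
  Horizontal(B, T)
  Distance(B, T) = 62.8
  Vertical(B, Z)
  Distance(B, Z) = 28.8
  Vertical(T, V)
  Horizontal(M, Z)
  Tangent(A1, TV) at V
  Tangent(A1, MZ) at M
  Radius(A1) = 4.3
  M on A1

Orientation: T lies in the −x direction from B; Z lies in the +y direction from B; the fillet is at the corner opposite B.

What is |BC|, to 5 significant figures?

63.423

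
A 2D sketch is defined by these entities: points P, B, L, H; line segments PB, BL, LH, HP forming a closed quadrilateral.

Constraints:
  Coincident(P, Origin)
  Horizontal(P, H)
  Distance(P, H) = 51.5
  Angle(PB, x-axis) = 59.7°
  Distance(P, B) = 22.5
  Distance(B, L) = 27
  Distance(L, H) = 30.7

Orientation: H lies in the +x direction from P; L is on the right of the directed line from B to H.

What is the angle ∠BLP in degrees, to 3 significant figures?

53.4°

P is at the origin; PH is horizontal with |PH| = 51.5 and H in +x, so H = (51.5, 0). PB runs at 59.7° with |PB| = 22.5, so B = (11.4, 19.4). L is determined by |BL| = 27.0 and |LH| = 30.7 together: it lies at the intersection of circle(B, 27.0) and circle(H, 30.7). With |BH| = 44.6, the foot of the radical line on BH is 19.9 from B and the perpendicular offset is √(27.0² − 19.9²) = 18.2. Taking the right-of-BH solution: L = (21.3, -5.66).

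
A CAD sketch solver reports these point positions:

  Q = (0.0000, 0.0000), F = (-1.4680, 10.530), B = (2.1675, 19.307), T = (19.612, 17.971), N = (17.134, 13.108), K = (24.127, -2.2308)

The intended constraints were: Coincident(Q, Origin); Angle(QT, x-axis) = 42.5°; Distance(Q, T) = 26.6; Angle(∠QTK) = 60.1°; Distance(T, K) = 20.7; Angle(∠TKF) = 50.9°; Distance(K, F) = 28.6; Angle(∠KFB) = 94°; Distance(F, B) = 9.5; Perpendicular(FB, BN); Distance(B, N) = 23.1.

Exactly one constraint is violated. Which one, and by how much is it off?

Distance(B, N) = 23.1 — off by 6.90.

Q = (0.00, 0.00) ✓; QT at 42.50° ✓; |QT| = 26.60 ✓; ∠QTK = 60.10° ✓; |TK| = 20.70 ✓; ∠TKF = 50.90° ✓; |KF| = 28.60 ✓; ∠KFB = 94.00° ✓; |FB| = 9.500 ✓; ∠(FB, BN) = 90.00° ✓; |BN| = 16.20 ✗.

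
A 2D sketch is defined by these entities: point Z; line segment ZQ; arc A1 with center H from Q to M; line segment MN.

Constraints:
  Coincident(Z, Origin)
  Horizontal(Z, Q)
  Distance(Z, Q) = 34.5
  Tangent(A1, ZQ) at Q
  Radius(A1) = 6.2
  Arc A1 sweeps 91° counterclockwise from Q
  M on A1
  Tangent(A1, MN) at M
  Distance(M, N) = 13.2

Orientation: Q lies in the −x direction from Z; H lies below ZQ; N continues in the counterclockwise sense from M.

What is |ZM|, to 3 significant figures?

41.2

Since A1 is tangent to ZQ there, HQ ⟂ ZQ, so H = Q + (0, -6.2) = (-34.5, -6.20). On A1, Q sits at bearing 90° from H; a 91° counterclockwise sweep puts M at bearing 181°, so M = H + 6.2·(cos 181°, sin 181°) = (-40.7, -6.31). Then |ZM| = |M − Z| = 41.2.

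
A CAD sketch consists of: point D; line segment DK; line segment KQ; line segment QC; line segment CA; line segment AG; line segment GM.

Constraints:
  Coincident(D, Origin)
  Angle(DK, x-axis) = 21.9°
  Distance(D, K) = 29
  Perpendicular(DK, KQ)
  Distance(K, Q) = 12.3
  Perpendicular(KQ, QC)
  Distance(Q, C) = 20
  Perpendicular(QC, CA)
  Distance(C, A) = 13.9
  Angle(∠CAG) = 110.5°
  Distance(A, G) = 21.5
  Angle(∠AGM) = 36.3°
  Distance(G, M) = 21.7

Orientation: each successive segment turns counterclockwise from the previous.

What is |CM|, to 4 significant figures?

8.881

∠CAG = 110.5° gives AG at 1.400° from the x-axis; with |AG| = 21.5, G = (30.44, 2.398). ∠AGM = 36.3° gives GM at 145.1° from the x-axis; with |GM| = 21.7, M = (12.64, 14.81). Then |CM| = |M − C| = 8.881.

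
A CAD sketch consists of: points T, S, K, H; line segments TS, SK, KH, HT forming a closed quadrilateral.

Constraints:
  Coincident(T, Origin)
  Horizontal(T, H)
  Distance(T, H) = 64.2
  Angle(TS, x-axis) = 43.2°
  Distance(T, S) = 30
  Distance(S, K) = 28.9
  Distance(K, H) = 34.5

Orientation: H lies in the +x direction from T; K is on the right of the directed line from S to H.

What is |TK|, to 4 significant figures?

31.24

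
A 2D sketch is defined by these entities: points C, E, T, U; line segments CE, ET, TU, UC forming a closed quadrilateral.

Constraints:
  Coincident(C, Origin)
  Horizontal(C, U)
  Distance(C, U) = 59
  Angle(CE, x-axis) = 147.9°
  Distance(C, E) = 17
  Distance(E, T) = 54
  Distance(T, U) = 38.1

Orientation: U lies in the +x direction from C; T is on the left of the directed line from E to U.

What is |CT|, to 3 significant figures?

46.3

Checks: |ET| = 54.00 ✓; |TU| = 38.10 ✓.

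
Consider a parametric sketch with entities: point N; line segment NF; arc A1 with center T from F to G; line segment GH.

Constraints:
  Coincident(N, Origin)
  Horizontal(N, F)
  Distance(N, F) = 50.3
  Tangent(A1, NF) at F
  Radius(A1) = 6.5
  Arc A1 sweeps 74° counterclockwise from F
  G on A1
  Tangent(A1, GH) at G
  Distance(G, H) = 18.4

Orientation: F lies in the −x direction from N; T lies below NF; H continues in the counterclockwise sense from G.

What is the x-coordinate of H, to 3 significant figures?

-61.6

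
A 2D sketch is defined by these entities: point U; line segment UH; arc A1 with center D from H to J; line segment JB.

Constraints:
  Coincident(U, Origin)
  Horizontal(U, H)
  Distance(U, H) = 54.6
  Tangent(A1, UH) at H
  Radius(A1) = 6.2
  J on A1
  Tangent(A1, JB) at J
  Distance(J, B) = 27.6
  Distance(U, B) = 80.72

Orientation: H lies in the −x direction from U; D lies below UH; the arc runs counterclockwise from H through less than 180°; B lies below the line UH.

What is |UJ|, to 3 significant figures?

59.3

U is at the origin; UH is horizontal with |UH| = 54.6 and H on the −x side, so H = (-54.6, 0.00). A1 meets UH tangentially, so DH is at right angles to UH, so D = H + (0, -6.2) = (-54.6, -6.20). Since DJ ⟂ JB (tangency), |DB| = √(6.2² + 27.6²) = 28.3 regardless of where J sits on A1. So B lies on both circle(U, 80.72) and circle(D, 28.3); the below-UH intersection is B = (-77.4, -23.0). J is the foot of the tangent from B: J = (-59.3, -2.13).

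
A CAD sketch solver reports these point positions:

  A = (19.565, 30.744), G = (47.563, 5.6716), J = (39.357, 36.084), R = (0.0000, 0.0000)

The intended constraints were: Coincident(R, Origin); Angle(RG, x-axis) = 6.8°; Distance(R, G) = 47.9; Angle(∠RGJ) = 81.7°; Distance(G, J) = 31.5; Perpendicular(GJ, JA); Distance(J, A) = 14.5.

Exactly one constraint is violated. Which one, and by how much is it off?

Distance(J, A) = 14.5 — off by 6.00.

R = (0.00, 0.00) ✓; RG at 6.800° ✓; |RG| = 47.90 ✓; ∠RGJ = 81.70° ✓; |GJ| = 31.50 ✓; ∠(GJ, JA) = 90.00° ✓; |JA| = 20.50 ✗.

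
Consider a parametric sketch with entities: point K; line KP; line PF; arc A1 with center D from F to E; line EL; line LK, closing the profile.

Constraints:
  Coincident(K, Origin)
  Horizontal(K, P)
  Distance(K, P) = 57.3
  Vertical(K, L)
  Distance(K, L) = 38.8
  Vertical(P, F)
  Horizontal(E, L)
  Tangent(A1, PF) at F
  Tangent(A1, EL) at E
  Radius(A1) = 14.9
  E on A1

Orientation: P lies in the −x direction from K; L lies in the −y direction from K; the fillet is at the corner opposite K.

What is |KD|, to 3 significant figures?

48.7

K is at the origin; K and P share the same y with |KP| = 57.3 and P on the −x side, so P = (-57.3, 0.00). KL is vertical with |KL| = 38.8 and L on the −y side, so L = (0.00, -38.8). The virtual corner opposite K is at (-57.3, -38.8). Tangency of A1 to PF means the radius DF is perpendicular to PF and A1 meets EL tangentially, so DE is at right angles to EL, with radius 14.9, so the center D sits 14.9 in from both sides at D = (-42.4, -23.9). Then |KD| = |D − K| = 48.7.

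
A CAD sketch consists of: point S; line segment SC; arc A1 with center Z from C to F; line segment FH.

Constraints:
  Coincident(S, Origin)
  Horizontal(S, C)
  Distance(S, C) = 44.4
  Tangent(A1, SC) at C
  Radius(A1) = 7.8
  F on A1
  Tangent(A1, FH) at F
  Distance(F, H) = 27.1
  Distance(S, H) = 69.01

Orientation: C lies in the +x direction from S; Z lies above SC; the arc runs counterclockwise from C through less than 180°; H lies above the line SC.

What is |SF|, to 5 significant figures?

51.764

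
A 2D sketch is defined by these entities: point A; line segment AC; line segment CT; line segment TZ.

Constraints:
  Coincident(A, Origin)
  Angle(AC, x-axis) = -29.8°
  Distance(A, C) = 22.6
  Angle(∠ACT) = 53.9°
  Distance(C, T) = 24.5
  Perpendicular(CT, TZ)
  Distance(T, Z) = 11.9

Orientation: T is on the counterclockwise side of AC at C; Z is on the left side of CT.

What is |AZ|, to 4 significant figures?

12.87

∠ACT = 53.9°, so CT runs at -29.8° + (180° − 53.9°) = 96.30° from the x-axis; with |CT| = 24.5, T = C + 24.5·(cos 96.30°, sin 96.30°) = (16.92, 13.12). The perpendicularity gives TZ at right angles to CT; with |TZ| = 11.9 on the left of CT, Z = T + 11.9·(-0.9940, -0.1097) = (5.095, 11.81). Then |AZ| = |Z − A| = 12.87.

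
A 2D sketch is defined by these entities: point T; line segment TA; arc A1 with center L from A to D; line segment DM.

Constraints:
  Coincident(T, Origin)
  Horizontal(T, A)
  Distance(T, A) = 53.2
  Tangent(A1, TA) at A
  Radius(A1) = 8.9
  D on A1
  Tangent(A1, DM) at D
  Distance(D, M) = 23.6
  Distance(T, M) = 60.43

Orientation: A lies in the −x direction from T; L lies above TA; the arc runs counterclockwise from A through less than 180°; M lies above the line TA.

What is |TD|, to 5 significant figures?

45.872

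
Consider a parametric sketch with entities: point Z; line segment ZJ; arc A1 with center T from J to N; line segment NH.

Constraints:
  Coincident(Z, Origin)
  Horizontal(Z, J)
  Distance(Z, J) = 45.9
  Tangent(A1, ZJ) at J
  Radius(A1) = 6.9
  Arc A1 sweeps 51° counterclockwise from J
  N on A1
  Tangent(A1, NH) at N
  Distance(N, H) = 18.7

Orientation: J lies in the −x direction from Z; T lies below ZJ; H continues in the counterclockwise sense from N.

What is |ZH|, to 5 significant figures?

65.306

On A1, J sits at bearing 90° from T; a 51° counterclockwise sweep puts N at bearing 141°, so N = T + 6.9·(cos 141°, sin 141°) = (-51.262, -2.5577). The tangent condition forces TN to be normal to NH, so NH runs along (−sin 141°, cos 141°); with |NH| = 18.7, H = (-63.031, -17.090). Then |ZH| = |H − Z| = 65.306.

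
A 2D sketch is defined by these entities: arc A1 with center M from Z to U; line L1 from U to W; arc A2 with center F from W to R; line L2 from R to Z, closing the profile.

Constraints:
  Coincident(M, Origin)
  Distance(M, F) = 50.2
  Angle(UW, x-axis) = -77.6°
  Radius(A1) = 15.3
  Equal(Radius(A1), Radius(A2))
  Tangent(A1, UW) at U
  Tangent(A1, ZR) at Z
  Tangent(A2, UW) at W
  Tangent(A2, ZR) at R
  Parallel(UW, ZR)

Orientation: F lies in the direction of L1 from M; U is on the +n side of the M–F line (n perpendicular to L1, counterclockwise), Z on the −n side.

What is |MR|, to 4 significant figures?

52.48

The slot axis is L1's direction at -77.6°, so u = (cos -77.6°, sin -77.6°) = (0.2147, -0.9767) and n = (−sin -77.6°, cos -77.6°) = (0.9767, 0.2147). M is at the origin and F lies 50.2 along u from M, so F = 50.2·u = (10.78, -49.03). Tangency of A1 to both parallel lines with radius 15.3 puts U and Z at M ± 15.3·n: U = (14.94, 3.285), Z = (-14.94, -3.285). Equal radii place W and R the same way about F: W = F + 15.3·n = (25.72, -45.74), R = F − 15.3·n = (-4.163, -52.31). Then |MR| = |R − M| = 52.48.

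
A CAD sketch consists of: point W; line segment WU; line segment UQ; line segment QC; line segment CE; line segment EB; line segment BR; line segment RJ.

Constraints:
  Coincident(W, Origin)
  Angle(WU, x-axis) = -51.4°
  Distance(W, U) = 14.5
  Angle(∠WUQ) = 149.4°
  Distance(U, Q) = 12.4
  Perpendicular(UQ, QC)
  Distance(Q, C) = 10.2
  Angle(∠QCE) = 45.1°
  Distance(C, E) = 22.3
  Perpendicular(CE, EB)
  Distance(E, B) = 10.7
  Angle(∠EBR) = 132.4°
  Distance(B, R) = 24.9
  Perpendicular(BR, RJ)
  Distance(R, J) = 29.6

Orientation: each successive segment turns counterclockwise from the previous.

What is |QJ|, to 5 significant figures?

23.301

W is at the origin; WU runs at -51.4° with length 14.5, so U = (9.0463, -11.332). ∠WUQ = 149.4° gives UQ at -20.800° from the x-axis; with |UQ| = 12.4, Q = (20.638, -15.735). UQ is perpendicular to QC, so QC runs at 69.200°; with |QC| = 10.2, C = (24.260, -6.2002). ∠QCE = 45.1° gives CE at -155.90° from the x-axis; with |CE| = 22.3, E = (3.9040, -15.306). CE ⟂ EB, so EB runs at -65.900°; with |EB| = 10.7, B = (8.2731, -25.073). ∠EBR = 132.4° gives BR at -18.300° from the x-axis; with |BR| = 24.9, R = (31.914, -32.892). BR is perpendicular to RJ, so RJ runs at 71.700°; with |RJ| = 29.6, J = (41.208, -4.7887). Then |QJ| = |J − Q| = 23.301.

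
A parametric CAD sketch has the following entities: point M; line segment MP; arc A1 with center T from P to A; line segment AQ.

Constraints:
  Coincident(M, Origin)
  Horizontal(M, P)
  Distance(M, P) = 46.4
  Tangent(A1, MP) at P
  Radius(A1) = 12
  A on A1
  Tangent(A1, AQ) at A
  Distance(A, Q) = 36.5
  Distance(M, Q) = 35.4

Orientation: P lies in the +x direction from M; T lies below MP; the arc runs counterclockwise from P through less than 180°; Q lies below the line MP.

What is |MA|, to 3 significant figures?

37.4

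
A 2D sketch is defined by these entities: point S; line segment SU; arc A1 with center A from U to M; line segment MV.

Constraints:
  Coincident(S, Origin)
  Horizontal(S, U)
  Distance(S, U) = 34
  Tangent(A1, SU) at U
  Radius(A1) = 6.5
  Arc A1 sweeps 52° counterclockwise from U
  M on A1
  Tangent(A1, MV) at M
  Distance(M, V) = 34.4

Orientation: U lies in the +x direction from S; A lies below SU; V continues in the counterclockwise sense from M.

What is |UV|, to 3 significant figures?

39.6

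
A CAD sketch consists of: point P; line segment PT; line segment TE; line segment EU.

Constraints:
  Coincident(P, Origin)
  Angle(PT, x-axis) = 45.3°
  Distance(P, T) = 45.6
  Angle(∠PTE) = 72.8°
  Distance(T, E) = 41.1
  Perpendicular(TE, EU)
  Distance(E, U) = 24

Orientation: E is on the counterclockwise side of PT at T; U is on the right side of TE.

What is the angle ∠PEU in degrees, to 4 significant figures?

147.6°

∠PTE = 72.8°, so TE runs at 45.3° + (180° − 72.8°) = 152.5° from the x-axis; with |TE| = 41.1, E = T + 41.1·(cos 152.5°, sin 152.5°) = (-4.381, 51.39). TE is perpendicular to EU; with |EU| = 24.0 on the right of TE, U = E + 24.0·(0.4617, 0.8870) = (6.701, 72.68). Then cos ∠PEU = EP·EU / (|EP||EU|), giving 147.6°.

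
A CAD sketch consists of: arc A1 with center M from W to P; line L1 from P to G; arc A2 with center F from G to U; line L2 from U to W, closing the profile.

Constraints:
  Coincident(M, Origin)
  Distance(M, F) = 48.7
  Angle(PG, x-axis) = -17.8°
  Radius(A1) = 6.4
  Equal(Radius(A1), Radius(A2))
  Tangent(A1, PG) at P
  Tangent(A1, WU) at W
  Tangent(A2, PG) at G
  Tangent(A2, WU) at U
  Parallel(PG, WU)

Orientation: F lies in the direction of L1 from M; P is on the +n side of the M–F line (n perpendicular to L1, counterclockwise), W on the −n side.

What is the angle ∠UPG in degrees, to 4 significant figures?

14.73°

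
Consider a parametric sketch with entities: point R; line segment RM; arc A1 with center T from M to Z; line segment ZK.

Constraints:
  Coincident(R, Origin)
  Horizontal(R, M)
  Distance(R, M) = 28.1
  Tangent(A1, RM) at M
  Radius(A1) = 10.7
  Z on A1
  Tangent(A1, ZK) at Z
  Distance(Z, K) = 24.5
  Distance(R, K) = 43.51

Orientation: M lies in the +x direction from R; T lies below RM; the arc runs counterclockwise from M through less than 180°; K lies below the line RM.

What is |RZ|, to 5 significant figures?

21.943

Checks: |TZ| = 10.70 ✓; ∠(TZ, ZK) = 90.00° ✓; |ZK| = 24.50 ✓; |RK| = 43.51 ✓.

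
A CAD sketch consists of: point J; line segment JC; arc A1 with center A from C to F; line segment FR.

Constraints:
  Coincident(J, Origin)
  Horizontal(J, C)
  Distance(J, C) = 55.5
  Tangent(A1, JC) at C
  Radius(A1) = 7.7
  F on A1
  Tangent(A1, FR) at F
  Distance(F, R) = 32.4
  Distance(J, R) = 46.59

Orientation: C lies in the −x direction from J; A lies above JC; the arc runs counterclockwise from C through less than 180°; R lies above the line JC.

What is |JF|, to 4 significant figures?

48.89

J is at the origin; JC is horizontal with |JC| = 55.5 and C on the −x side, so C = (-55.50, 0.000). The tangent condition forces AC to be normal to JC, so A = C + (0, 7.7) = (-55.50, 7.700). Since AF ⟂ FR (tangency), |AR| = √(7.7² + 32.4²) = 33.30 regardless of where F sits on A1. So R lies on both circle(J, 46.59) and circle(A, 33.30); the above-JC intersection is R = (-33.33, 32.55). F is the foot of the tangent from R: F = (-48.72, 4.042).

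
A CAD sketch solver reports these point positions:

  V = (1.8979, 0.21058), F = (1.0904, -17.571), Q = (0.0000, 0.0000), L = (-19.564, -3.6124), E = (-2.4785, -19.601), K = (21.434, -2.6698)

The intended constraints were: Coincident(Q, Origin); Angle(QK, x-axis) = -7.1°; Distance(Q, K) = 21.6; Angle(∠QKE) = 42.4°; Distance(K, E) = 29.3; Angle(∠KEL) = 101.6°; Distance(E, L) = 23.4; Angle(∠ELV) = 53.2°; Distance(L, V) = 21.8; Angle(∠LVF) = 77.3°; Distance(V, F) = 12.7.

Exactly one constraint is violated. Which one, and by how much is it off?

Distance(V, F) = 12.7 — off by 5.10.

Q = (0.00, 0.00) ✓; QK at -7.100° ✓; |QK| = 21.60 ✓; ∠QKE = 42.40° ✓; |KE| = 29.30 ✓; ∠KEL = 101.6° ✓; |EL| = 23.40 ✓; ∠ELV = 53.20° ✓; |LV| = 21.80 ✓; ∠LVF = 77.30° ✓; |VF| = 17.80 ✗.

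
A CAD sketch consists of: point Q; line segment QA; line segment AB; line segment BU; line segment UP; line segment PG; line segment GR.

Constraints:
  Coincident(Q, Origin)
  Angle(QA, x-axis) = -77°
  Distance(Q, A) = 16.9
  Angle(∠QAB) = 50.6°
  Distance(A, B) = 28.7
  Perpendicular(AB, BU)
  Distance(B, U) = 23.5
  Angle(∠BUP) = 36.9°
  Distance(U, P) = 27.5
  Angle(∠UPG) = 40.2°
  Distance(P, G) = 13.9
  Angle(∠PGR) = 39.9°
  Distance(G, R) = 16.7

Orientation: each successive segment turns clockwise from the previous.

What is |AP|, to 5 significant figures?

12.281

AB ⟂ BU, so BU runs at 63.600°; with |BU| = 23.5, U = (-11.456, 17.343). ∠BUP = 36.9° gives UP at -79.500° from the x-axis; with |UP| = 27.5, P = (-6.4449, -9.6961). Then |AP| = |P − A| = 12.281.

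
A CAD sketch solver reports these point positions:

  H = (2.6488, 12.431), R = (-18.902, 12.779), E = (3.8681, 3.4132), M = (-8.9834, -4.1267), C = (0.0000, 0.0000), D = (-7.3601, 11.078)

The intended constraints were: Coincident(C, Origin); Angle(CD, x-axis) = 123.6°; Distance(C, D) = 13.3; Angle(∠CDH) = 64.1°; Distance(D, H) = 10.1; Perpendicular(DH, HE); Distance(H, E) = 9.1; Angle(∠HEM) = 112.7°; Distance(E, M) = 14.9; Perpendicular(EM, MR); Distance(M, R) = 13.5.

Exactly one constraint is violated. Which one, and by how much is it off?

Distance(M, R) = 13.5 — off by 6.10.

C = (0.00, 0.00) ✓; CD at 123.6° ✓; |CD| = 13.30 ✓; ∠CDH = 64.10° ✓; |DH| = 10.10 ✓; ∠(DH, HE) = 90.00° ✓; |HE| = 9.100 ✓; ∠HEM = 112.7° ✓; |EM| = 14.90 ✓; ∠(EM, MR) = 90.00° ✓; |MR| = 19.60 ✗.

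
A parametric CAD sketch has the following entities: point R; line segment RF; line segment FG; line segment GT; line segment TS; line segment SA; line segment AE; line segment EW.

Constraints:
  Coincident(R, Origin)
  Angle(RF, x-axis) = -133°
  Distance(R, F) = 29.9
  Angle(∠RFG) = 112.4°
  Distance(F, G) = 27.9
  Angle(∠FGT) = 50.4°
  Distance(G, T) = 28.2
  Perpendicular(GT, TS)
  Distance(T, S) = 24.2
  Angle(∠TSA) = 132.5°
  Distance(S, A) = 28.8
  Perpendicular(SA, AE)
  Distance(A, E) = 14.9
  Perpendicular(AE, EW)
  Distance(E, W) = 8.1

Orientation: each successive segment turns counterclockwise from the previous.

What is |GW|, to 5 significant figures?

27.351

R is at the origin; RF runs at -133.0° with length 29.9, so F = (-20.392, -21.867). ∠RFG = 112.4° gives FG at -65.400° from the x-axis; with |FG| = 27.9, G = (-8.7775, -47.235). ∠FGT = 50.4° gives GT at 64.200° from the x-axis; with |GT| = 28.2, T = (3.4960, -21.846). The perpendicularity gives TS at right angles to GT, so TS runs at 154.20°; with |TS| = 24.2, S = (-18.292, -11.314). ∠TSA = 132.5° gives SA at -158.30° from the x-axis; with |SA| = 28.8, A = (-45.051, -21.962). SA is perpendicular to AE, so AE runs at -68.300°; with |AE| = 14.9, E = (-39.542, -35.806). The perpendicularity gives EW at right angles to AE, so EW runs at 21.700°; with |EW| = 8.1, W = (-32.016, -32.811). Then |GW| = |W − G| = 27.351.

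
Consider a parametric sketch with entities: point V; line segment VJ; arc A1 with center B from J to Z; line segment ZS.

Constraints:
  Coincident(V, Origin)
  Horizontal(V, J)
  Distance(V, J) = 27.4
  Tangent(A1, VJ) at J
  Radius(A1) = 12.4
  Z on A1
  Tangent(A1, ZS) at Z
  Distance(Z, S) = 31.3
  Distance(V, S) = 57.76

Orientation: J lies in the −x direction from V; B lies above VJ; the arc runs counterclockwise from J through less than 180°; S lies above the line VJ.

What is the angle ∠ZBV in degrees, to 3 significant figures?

61.5°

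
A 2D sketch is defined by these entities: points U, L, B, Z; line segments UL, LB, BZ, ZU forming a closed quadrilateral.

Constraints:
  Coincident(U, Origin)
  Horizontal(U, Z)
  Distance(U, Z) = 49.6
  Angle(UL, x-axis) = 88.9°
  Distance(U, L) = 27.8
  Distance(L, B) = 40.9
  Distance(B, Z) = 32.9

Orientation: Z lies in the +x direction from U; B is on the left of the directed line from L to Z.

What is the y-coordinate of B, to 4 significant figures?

31.82

U is at the origin; UZ is horizontal with |UZ| = 49.6 and Z in +x, so Z = (49.6, 0). UL runs at 88.9° with |UL| = 27.8, so L = (0.5337, 27.79). B is determined by |LB| = 40.9 and |BZ| = 32.9 together: it lies at the intersection of circle(L, 40.9) and circle(Z, 32.9). With |LZ| = 56.39, the foot of the radical line on LZ is 33.43 from L and the perpendicular offset is √(40.9² − 33.43²) = 23.56. Taking the left-of-LZ solution: B = (41.24, 31.82).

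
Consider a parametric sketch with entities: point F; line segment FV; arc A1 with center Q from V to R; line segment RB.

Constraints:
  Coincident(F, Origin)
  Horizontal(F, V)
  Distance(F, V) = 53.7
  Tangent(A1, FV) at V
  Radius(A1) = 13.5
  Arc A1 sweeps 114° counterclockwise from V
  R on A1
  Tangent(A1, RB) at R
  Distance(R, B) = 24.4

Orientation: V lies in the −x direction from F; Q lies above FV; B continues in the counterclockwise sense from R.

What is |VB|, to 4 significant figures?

41.35

On A1, V sits at bearing -90° from Q; a 114° counterclockwise sweep puts R at bearing 24°, so R = Q + 13.5·(cos 24°, sin 24°) = (-41.37, 18.99). A1 meets RB tangentially, so QR is at right angles to RB, so RB runs along (−sin 24°, cos 24°); with |RB| = 24.4, B = (-51.29, 41.28). Then |VB| = |B − V| = 41.35.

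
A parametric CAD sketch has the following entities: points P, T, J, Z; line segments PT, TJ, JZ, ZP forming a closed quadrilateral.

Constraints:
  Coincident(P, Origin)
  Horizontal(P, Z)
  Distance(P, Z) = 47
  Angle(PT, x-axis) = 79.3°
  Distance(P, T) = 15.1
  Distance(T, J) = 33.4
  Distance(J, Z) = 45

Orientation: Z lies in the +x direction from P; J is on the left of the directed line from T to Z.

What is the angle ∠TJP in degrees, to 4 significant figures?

9.767°

Checks: |TJ| = 33.40 ✓; |JZ| = 45.00 ✓.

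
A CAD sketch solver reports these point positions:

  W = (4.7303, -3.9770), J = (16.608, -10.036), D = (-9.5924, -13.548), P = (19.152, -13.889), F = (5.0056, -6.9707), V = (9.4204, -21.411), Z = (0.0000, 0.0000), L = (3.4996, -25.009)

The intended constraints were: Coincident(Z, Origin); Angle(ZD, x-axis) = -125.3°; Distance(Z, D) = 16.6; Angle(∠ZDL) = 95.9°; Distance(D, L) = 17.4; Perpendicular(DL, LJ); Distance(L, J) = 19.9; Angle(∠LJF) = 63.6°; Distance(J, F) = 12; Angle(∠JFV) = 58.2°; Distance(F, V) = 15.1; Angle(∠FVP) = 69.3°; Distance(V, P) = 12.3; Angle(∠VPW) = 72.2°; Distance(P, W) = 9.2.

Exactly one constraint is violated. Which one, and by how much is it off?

Distance(P, W) = 9.2 — off by 8.30.

Z = (0.00, 0.00) ✓; ZD at -125.3° ✓; |ZD| = 16.60 ✓; ∠ZDL = 95.90° ✓; |DL| = 17.40 ✓; ∠(DL, LJ) = 90.00° ✓; |LJ| = 19.90 ✓; ∠LJF = 63.60° ✓; |JF| = 12.00 ✓; ∠JFV = 58.20° ✓; |FV| = 15.10 ✓; ∠FVP = 69.30° ✓; |VP| = 12.30 ✓; ∠VPW = 72.20° ✓; |PW| = 17.50 ✗.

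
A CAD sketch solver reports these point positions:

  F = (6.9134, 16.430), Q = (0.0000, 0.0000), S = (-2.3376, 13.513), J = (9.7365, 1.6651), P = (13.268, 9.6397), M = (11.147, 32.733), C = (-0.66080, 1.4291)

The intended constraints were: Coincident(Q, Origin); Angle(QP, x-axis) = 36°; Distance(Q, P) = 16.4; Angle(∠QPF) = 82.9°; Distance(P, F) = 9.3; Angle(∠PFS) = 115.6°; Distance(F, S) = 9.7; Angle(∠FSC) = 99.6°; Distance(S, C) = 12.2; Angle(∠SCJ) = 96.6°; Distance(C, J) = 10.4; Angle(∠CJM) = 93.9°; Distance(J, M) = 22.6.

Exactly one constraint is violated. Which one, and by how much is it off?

Distance(J, M) = 22.6 — off by 8.50.

Q = (0.00, 0.00) ✓; QP at 36.00° ✓; |QP| = 16.40 ✓; ∠QPF = 82.90° ✓; |PF| = 9.300 ✓; ∠PFS = 115.6° ✓; |FS| = 9.700 ✓; ∠FSC = 99.60° ✓; |SC| = 12.20 ✓; ∠SCJ = 96.60° ✓; |CJ| = 10.40 ✓; ∠CJM = 93.90° ✓; |JM| = 31.10 ✗.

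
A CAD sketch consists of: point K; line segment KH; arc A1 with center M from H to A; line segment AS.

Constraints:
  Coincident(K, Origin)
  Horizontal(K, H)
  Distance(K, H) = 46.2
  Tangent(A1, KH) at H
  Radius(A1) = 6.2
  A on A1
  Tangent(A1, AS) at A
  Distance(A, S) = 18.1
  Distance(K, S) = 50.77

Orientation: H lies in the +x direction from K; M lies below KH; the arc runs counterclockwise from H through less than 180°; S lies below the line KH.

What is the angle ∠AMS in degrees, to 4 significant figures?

71.09°

K is at the origin; KH is horizontal with |KH| = 46.2 and H on the +x side, so H = (46.20, 0.000). Tangency of A1 to KH means the radius MH is perpendicular to KH, so M = H + (0, -6.2) = (46.20, -6.200). Since MA ⟂ AS (tangency), |MS| = √(6.2² + 18.1²) = 19.13 regardless of where A sits on A1. So S lies on both circle(K, 50.77) and circle(M, 19.13); the below-KH intersection is S = (44.07, -25.21). A is the foot of the tangent from S: A = (40.15, -7.543).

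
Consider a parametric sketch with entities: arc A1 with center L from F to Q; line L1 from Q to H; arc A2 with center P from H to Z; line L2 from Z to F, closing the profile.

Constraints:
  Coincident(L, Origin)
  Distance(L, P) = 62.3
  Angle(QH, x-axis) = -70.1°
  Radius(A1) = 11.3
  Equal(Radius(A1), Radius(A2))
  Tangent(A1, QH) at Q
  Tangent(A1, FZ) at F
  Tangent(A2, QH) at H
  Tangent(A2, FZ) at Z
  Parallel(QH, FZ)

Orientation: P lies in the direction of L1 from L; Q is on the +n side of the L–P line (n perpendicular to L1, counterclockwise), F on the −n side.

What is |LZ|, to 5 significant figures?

63.317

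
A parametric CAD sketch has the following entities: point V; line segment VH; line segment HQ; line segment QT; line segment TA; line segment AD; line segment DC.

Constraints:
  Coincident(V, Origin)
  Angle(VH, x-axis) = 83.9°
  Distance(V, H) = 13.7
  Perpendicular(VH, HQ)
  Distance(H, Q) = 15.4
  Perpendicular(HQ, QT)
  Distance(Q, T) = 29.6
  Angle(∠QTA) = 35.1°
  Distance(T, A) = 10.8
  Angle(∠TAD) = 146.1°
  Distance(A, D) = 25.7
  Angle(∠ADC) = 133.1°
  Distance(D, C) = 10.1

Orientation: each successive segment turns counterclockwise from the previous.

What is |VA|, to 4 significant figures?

11.59

The perpendicularity gives QT at right angles to HQ, so QT runs at -96.10°; with |QT| = 29.6, T = (-17.00, -14.17). ∠QTA = 35.1° gives TA at 48.80° from the x-axis; with |TA| = 10.8, A = (-9.889, -6.047). Then |VA| = |A − V| = 11.59.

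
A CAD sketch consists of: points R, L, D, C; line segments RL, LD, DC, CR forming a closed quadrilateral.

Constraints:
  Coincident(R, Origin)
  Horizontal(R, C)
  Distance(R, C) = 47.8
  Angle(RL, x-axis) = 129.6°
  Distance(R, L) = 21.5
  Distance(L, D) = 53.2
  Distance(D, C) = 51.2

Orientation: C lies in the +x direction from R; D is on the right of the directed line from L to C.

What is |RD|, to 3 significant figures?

33.0

R is at the origin; R and C share the same y with |RC| = 47.8 and C in +x, so C = (47.8, 0). RL runs at 129.6° with |RL| = 21.5, so L = (-13.7, 16.6). D is determined by |LD| = 53.2 and |DC| = 51.2 together: it lies at the intersection of circle(L, 53.2) and circle(C, 51.2). With |LC| = 63.7, the foot of the radical line on LC is 33.5 from L and the perpendicular offset is √(53.2² − 33.5²) = 41.3. Taking the right-of-LC solution: D = (7.88, -32.1).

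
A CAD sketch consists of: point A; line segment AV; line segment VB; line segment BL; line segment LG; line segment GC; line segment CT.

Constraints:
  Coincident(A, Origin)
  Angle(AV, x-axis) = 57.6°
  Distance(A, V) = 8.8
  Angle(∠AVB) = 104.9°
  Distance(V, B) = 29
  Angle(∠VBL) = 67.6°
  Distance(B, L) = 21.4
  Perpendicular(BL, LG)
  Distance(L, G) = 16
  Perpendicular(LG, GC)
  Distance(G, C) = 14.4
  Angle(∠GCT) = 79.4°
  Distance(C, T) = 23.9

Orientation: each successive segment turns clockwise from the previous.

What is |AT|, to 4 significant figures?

34.20

LG ⟂ GC, so GC runs at 50.10°; with |GC| = 14.4, C = (15.61, 3.603). ∠GCT = 79.4° gives CT at -50.50° from the x-axis; with |CT| = 23.9, T = (30.81, -14.84). Then |AT| = |T − A| = 34.20.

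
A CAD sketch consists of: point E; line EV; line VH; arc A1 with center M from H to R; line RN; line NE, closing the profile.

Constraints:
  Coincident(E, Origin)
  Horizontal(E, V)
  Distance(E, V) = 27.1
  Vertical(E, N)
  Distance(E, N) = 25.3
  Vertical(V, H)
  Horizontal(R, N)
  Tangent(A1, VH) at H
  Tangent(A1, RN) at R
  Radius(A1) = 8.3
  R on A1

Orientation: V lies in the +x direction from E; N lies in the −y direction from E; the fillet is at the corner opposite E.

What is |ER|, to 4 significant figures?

31.52

E is at the origin; E and V share the same y with |EV| = 27.1 and V on the +x side, so V = (27.10, 0.000). E and N share the same x with |EN| = 25.3 and N on the −y side, so N = (0.000, -25.30). The virtual corner opposite E is at (27.10, -25.30). Tangency of A1 to VH means the radius MH is perpendicular to VH and since A1 is tangent to RN there, MR ⟂ RN, with radius 8.3, so the center M sits 8.3 in from both sides at M = (18.80, -17.00). That places the tangent points at H = (27.10, -17.00) on VH and R = (18.80, -25.30) on RN. Then |ER| = |R − E| = 31.52.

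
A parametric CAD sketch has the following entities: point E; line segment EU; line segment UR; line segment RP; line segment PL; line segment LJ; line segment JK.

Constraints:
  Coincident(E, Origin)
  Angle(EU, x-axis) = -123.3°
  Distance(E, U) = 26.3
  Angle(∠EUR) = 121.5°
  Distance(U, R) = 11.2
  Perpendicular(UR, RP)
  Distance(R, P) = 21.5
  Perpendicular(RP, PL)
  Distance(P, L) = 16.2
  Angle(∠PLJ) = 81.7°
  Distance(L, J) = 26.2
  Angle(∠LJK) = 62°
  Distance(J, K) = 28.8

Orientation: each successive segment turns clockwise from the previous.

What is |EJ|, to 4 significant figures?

29.63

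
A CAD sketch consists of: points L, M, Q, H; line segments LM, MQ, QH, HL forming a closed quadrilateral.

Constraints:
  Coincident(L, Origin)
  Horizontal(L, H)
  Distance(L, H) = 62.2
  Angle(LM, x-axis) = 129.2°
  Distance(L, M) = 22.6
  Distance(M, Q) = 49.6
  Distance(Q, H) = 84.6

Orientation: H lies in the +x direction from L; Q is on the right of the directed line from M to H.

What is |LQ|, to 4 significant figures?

35.87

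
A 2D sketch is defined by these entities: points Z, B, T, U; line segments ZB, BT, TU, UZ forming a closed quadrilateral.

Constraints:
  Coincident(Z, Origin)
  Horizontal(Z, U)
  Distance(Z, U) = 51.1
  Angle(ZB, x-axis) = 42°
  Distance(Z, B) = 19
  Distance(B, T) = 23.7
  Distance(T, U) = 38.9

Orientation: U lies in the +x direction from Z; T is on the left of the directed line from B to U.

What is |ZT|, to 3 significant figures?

42.5

Checks: |BT| = 23.70 ✓; |TU| = 38.90 ✓.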